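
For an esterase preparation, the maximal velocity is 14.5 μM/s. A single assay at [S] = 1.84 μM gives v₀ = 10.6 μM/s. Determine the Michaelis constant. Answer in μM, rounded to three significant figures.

From v = Vmax[S]/(Km+[S]), Km = [S](Vmax − v)/v.
Km = 1.84 × (14.5 − 10.6) / 10.6 = 7.176/10.6 = 0.677 μM.

0.677 μM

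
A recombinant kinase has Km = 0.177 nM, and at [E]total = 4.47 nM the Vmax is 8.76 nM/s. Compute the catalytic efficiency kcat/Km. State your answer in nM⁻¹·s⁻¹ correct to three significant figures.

kcat = Vmax/[E]total = 8.76/4.47 = 1.96 s⁻¹.
kcat/Km = 1.96/0.177 = 11.1 nM⁻¹·s⁻¹.

11.1 nM⁻¹·s⁻¹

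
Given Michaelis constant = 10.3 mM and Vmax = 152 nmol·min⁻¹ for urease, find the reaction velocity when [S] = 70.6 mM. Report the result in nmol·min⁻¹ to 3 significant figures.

133 nmol·min⁻¹

[S]/(Km+[S]) = 70.6/80.90 = 0.8727, the fractional saturation.
v = 0.8727 × Vmax = 0.8727 × 152 = 133 nmol·min⁻¹.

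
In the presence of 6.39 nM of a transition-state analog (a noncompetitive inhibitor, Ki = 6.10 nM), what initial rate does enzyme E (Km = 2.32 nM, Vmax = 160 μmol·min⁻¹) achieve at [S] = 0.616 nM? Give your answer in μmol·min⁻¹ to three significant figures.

16.4 μmol·min⁻¹

With α = 1 + [I]/Ki = 1 + 6.39/6.10 = 2.048, the noncompetitive rate law is v = (Vmax/α)·[S] / (Km + [S]).
v = (160/2.048)×0.616 / (2.32 + 0.616) = 48.14/2.936 = 16.4 μmol·min⁻¹.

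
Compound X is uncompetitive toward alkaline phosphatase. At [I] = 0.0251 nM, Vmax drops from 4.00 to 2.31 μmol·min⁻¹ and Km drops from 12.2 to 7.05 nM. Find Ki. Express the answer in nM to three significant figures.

Uncompetitive: Vmax,app = Vmax/α (and Km,app = Km/α) with α = 1 + [I]/Ki.
α = Vmax/Vmax,app = 4.00/2.31 = 1.732.
Since α = 1 + [I]/Ki, [I]/Ki = 1.732 − 1 = 0.7316 and Ki = 0.0251/0.7316 = 0.0343 nM.

0.0343 nM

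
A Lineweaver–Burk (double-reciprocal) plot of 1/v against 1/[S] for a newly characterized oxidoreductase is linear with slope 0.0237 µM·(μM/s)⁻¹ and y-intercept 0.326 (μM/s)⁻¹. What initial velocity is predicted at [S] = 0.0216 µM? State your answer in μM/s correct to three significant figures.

0.703 μM/s

The y-intercept is 1/Vmax, so Vmax = 1/0.326 = 3.07 μM/s.
The slope is Km/Vmax, so Km = 0.0237 × 3.07 = 0.0727 µM.
Then v = 3.07 × 0.0216/(0.0727 + 0.0216) = 0.703 μM/s.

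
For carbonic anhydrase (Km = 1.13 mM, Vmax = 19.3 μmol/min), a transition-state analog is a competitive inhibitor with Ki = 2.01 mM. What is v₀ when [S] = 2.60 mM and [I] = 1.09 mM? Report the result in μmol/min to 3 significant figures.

11.6 μmol/min

With α = 1 + [I]/Ki = 1 + 1.09/2.01 = 1.542, the competitive rate law is v = Vmax[S] / (αKm + [S]).
v = 19.3×2.60 / (1.542×1.13 + 2.60) = 50.18/4.343 = 11.6 μmol/min.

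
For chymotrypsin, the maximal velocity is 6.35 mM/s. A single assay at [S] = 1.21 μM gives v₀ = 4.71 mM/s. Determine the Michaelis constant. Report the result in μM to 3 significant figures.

v/Vmax = 4.71/6.35 = 0.7417 = [S]/(Km+[S]).
So Km + [S] = [S]/0.7417 = 1.631 μM, giving Km = 1.631 − 1.21 = 0.421 μM.

0.421 μM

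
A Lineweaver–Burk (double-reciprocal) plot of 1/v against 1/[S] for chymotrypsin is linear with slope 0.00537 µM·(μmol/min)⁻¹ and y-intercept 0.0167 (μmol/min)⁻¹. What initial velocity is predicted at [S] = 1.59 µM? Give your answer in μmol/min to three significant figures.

The y-intercept is 1/Vmax, so Vmax = 1/0.0167 = 59.9 μmol/min.
The slope is Km/Vmax, so Km = 0.00537 × 59.9 = 0.322 µM.
Then v = 59.9 × 1.59/(0.322 + 1.59) = 49.8 μmol/min.

49.8 μmol/min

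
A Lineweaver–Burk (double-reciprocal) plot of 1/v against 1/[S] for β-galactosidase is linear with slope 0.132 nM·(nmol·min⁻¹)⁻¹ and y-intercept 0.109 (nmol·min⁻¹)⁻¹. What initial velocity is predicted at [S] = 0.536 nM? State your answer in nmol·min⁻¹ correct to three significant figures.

The y-intercept is 1/Vmax, so Vmax = 1/0.109 = 9.17 nmol·min⁻¹.
The slope is Km/Vmax, so Km = 0.132 × 9.17 = 1.21 nM.
Then v = 9.17 × 0.536/(1.21 + 0.536) = 2.81 nmol·min⁻¹.

2.81 nmol·min⁻¹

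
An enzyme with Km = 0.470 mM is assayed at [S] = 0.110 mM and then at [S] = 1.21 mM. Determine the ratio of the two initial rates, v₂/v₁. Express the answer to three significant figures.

3.80

Since Vmax cancels, v₂/v₁ = [S]₂(Km+[S]₁) / [S]₁(Km+[S]₂).
= 1.21×(0.470+0.110) / (0.110×(0.470+1.21)) = 0.7018/0.1848 = 3.80.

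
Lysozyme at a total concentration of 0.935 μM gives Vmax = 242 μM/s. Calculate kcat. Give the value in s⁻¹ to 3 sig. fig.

kcat = Vmax/[E]total = 242 μM/s / 0.935 μM = 259 s⁻¹.

259 s⁻¹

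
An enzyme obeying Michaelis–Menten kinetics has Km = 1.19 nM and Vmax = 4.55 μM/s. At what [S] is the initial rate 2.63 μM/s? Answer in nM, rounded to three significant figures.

Rearranging v = Vmax[S]/(Km+[S]) gives [S] = Km·v/(Vmax − v).
[S] = 1.19 × 2.63 / (4.55 − 2.63) = 3.130/1.920 = 1.63 nM.

1.63 nM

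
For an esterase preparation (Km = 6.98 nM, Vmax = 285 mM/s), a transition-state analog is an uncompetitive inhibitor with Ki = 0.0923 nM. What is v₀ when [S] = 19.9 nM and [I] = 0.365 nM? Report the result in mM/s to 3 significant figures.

53.7 mM/s

With α = 1 + [I]/Ki = 1 + 0.365/0.0923 = 4.954, the uncompetitive rate law is v = (Vmax/α)·[S] / (Km/α + [S]).
v = (285/4.954)×19.9 / (6.98/4.954 + 19.9) = 1145/21.31 = 53.7 mM/s.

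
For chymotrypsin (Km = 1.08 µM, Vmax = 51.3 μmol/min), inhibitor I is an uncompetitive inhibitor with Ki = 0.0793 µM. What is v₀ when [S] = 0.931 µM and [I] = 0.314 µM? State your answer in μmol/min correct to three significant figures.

With α = 1 + [I]/Ki = 1 + 0.314/0.0793 = 4.960, the uncompetitive rate law is v = (Vmax/α)·[S] / (Km/α + [S]).
v = (51.3/4.960)×0.931 / (1.08/4.960 + 0.931) = 9.630/1.149 = 8.38 μmol/min.

8.38 μmol/min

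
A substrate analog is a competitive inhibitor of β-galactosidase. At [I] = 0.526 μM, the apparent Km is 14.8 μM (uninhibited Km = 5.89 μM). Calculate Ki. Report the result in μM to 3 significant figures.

0.348 μM

Competitive: Km,app = α·Km with α = 1 + [I]/Ki.
α = Km,app/Km = 14.8/5.89 = 2.513.
Since α = 1 + [I]/Ki, [I]/Ki = 2.513 − 1 = 1.513 and Ki = 0.526/1.513 = 0.348 μM.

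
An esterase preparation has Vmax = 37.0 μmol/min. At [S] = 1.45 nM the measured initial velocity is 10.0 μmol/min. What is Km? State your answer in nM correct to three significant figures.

3.92 nM

From v = Vmax[S]/(Km+[S]), Km = [S](Vmax − v)/v.
Km = 1.45 × (37.0 − 10.0) / 10.0 = 39.15/10.0 = 3.92 nM.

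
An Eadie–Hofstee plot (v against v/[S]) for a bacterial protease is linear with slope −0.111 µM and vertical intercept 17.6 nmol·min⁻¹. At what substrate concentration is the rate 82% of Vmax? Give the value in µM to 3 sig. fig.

0.506 µM

The Eadie–Hofstee slope gives Km = 0.111 µM (slope = −Km).
v/Vmax = [S]/(Km+[S]) = 0.82 ⇒ [S] = Km·0.82/(1−0.82) = 0.111 × 4.556 = 0.506 µM.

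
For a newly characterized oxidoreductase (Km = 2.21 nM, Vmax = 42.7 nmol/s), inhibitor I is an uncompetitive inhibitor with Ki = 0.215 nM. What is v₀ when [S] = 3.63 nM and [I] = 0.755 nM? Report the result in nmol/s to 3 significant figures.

8.34 nmol/s

α = 1 + [I]/Ki = 1 + 0.755/0.215 = 4.512.
For an uncompetitive inhibitor, both parameters are divided by α, giving Vmax/α and Km/α: Km,app = 0.490 nM, Vmax,app = 9.46 nmol/s.
v = Vmax,app·[S]/(Km,app + [S]) = 9.46 × 3.63/(0.490 + 3.63) = 8.34 nmol/s.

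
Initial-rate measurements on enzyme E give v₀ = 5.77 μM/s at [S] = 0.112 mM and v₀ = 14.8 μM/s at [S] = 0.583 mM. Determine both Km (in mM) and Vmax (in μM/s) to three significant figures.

Km = 0.346 mM; Vmax = 23.6 μM/s

From v = Vmax[S]/(Km+[S]), each point gives Vmax = v(Km+[S])/[S].
Equating: 5.77(Km+0.112)/0.112 = 14.8(Km+0.583)/0.583.
51.52·Km + 5.77 = 25.39·Km + 14.8, so (51.52 − 25.39)·Km = 14.8 − 5.77.
Km = 9.030/26.13 = 0.346 mM; then Vmax = 5.77(0.346+0.112)/0.112 = 23.6 μM/s.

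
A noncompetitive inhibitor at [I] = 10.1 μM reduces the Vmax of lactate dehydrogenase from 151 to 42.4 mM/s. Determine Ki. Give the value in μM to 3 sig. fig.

3.94 μM

Noncompetitive: Vmax,app = Vmax/α with α = 1 + [I]/Ki.
α = Vmax/Vmax,app = 151/42.4 = 3.561.
Ki = [I]/(α − 1) = 10.1/2.561 = 3.94 μM.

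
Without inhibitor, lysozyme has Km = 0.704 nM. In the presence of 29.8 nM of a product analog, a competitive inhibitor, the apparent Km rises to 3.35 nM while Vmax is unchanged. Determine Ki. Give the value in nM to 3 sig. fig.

Competitive: Km,app = α·Km with α = 1 + [I]/Ki.
α = Km,app/Km = 3.35/0.704 = 4.759.
Since α = 1 + [I]/Ki, [I]/Ki = 4.759 − 1 = 3.759 and Ki = 29.8/3.759 = 7.93 nM.

7.93 nM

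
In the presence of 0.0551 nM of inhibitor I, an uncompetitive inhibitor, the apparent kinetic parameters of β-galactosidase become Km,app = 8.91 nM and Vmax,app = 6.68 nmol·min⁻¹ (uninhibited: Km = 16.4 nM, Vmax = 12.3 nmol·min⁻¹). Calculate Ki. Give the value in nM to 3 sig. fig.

Uncompetitive: Vmax,app = Vmax/α (and Km,app = Km/α) with α = 1 + [I]/Ki.
α = Vmax/Vmax,app = 12.3/6.68 = 1.841.
Ki = [I]/(α − 1) = 0.0551/0.8413 = 0.0655 nM.

0.0655 nM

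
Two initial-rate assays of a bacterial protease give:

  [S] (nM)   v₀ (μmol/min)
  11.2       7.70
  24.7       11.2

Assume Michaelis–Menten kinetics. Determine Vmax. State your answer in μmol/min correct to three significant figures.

In reciprocal form, 1/v = (Km/Vmax)·(1/[S]) + 1/Vmax. The two points give (1/[S], 1/v) = (0.08929, 0.1299) and (0.04049, 0.08929).
Slope = (0.1299 − 0.08929)/(0.08929 − 0.04049) = 0.8316; intercept = 0.1299 − 0.8316×0.08929 = 0.05562.
Vmax = 1/intercept = 18.0 μmol/min; Km = slope × Vmax = 0.8316 × 18.0 = 15.0 nM.

18.0 μmol/min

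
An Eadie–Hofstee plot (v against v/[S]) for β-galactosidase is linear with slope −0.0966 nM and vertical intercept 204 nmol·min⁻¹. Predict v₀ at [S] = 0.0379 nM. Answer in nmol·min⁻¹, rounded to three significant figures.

In the Eadie–Hofstee form v = Vmax − Km·(v/[S]), the slope is −Km and the intercept is Vmax, so Km = 0.0966 nM and Vmax = 204 nmol·min⁻¹.
v = 204 × 0.0379/(0.0966 + 0.0379) = 57.5 nmol·min⁻¹.

57.5 nmol·min⁻¹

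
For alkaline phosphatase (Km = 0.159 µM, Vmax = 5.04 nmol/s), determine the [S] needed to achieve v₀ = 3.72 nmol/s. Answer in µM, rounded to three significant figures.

The required fractional saturation is v/Vmax = 3.72/5.04 = 0.7381.
Then [S]/(Km+[S]) = 0.7381 ⇒ [S] = 0.159 × 0.7381/(1 − 0.7381) = 0.448 µM.

0.448 µM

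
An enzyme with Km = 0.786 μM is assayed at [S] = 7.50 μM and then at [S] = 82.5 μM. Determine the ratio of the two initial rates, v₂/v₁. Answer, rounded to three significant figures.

Since Vmax cancels, v₂/v₁ = [S]₂(Km+[S]₁) / [S]₁(Km+[S]₂).
= 82.5×(0.786+7.50) / (7.50×(0.786+82.5)) = 683.6/624.6 = 1.09.

1.09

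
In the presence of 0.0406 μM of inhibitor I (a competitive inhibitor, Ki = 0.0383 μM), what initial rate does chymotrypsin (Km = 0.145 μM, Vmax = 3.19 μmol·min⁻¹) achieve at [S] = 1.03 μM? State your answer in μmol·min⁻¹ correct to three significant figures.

With α = 1 + [I]/Ki = 1 + 0.0406/0.0383 = 2.060, the competitive rate law is v = Vmax[S] / (αKm + [S]).
v = 3.19×1.03 / (2.060×0.145 + 1.03) = 3.286/1.329 = 2.47 μmol·min⁻¹.

2.47 μmol·min⁻¹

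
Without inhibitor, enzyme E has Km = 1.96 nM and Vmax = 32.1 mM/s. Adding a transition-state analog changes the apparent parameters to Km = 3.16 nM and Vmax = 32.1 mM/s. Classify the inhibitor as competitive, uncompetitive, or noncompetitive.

competitive

Km increases (1.96 → 3.16 nM) while Vmax is unchanged — the hallmark of competitive inhibition.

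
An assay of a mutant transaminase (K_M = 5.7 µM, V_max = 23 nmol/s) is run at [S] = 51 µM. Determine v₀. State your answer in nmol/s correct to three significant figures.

20.7 nmol/s

[S]/(Km+[S]) = 51/56.70 = 0.8995, the fractional saturation.
v = 0.8995 × Vmax = 0.8995 × 23 = 20.7 nmol/s.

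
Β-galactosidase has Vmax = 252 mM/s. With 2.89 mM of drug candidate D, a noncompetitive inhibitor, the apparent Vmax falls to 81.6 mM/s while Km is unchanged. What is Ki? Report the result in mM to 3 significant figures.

1.38 mM

Noncompetitive: Vmax,app = Vmax/α with α = 1 + [I]/Ki.
α = Vmax/Vmax,app = 252/81.6 = 3.088.
Ki = [I]/(α − 1) = 2.89/2.088 = 1.38 mM.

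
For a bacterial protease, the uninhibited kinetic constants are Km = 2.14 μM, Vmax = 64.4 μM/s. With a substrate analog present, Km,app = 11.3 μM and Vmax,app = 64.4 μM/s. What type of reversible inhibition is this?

Km increases (2.14 → 11.3 μM) while Vmax is unchanged — the hallmark of competitive inhibition.

competitive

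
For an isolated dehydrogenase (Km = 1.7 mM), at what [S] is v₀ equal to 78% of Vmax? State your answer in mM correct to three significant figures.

6.03 mM

v/Vmax = [S]/(Km+[S]) = 0.78, so [S] = Km·0.78/(1 − 0.78) = 1.7 × 3.545.
[S] = 6.03 mM.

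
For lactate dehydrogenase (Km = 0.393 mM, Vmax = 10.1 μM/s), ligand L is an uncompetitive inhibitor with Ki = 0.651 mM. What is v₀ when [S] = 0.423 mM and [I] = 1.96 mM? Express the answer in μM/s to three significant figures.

α = 1 + [I]/Ki = 1 + 1.96/0.651 = 4.011.
For an uncompetitive inhibitor, both parameters are divided by α, giving Vmax/α and Km/α: Km,app = 0.0980 mM, Vmax,app = 2.52 μM/s.
v = Vmax,app·[S]/(Km,app + [S]) = 2.52 × 0.423/(0.0980 + 0.423) = 2.04 μM/s.

2.04 μM/s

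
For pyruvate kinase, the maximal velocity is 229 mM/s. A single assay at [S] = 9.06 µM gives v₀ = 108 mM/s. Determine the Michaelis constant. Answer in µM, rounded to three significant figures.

v/Vmax = 108/229 = 0.4716 = [S]/(Km+[S]).
So Km + [S] = [S]/0.4716 = 19.21 µM, giving Km = 19.21 − 9.06 = 10.2 µM.

10.2 µM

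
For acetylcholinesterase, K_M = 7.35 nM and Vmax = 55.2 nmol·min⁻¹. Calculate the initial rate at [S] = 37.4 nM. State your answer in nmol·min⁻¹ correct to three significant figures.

46.1 nmol·min⁻¹

v = Vmax·[S]/(Km + [S]) = 55.2 × 37.4 / (7.35 + 37.4)
  = 2064 / 44.75 = 46.1 nmol·min⁻¹.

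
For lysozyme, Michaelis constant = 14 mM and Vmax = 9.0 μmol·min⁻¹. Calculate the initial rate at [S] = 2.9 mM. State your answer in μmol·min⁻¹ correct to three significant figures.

1.54 μmol·min⁻¹

v = Vmax·[S]/(Km + [S]) = 9.0 × 2.9 / (14 + 2.9)
  = 26.10 / 16.90 = 1.54 μmol·min⁻¹.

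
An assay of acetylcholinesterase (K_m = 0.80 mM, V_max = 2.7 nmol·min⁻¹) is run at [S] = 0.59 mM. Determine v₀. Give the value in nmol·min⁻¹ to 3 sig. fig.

1.15 nmol·min⁻¹

v = Vmax·[S]/(Km + [S]) = 2.7 × 0.59 / (0.80 + 0.59)
  = 1.593 / 1.390 = 1.15 nmol·min⁻¹.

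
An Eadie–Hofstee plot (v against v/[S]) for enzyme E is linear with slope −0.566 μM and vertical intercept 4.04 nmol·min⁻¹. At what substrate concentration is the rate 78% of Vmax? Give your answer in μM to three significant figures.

The Eadie–Hofstee slope gives Km = 0.566 μM (slope = −Km).
v/Vmax = [S]/(Km+[S]) = 0.78 ⇒ [S] = Km·0.78/(1−0.78) = 0.566 × 3.545 = 2.01 μM.

2.01 μM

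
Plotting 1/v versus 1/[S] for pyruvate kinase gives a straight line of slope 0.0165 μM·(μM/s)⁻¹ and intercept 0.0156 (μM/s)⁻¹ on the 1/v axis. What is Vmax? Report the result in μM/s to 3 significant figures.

64.1 μM/s

The y-intercept of a Lineweaver–Burk plot equals 1/Vmax, so Vmax = 1/0.0156 = 64.1 μM/s.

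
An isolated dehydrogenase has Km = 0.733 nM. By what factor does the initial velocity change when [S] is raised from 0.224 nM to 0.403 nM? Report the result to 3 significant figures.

Since Vmax cancels, v₂/v₁ = [S]₂(Km+[S]₁) / [S]₁(Km+[S]₂).
= 0.403×(0.733+0.224) / (0.224×(0.733+0.403)) = 0.3857/0.2545 = 1.52.

1.52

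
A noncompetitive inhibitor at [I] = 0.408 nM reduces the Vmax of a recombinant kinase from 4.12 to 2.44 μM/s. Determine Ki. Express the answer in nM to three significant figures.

0.593 nM

Noncompetitive: Vmax,app = Vmax/α with α = 1 + [I]/Ki.
α = Vmax/Vmax,app = 4.12/2.44 = 1.689.
Ki = [I]/(α − 1) = 0.408/0.6885 = 0.593 nM.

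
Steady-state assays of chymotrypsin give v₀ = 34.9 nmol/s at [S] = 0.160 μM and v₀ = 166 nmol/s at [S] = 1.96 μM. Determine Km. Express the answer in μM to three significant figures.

In reciprocal form, 1/v = (Km/Vmax)·(1/[S]) + 1/Vmax. The two points give (1/[S], 1/v) = (6.250, 0.02865) and (0.5102, 0.006024).
Slope = (0.02865 − 0.006024)/(6.250 − 0.5102) = 0.003943; intercept = 0.02865 − 0.003943×6.250 = 0.004013.
Vmax = 1/intercept = 249 nmol/s; Km = slope × Vmax = 0.003943 × 249 = 0.983 μM.

0.983 μM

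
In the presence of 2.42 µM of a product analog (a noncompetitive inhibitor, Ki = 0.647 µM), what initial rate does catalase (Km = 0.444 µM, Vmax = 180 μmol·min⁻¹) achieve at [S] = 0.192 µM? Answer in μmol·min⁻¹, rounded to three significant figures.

With α = 1 + [I]/Ki = 1 + 2.42/0.647 = 4.740, the noncompetitive rate law is v = (Vmax/α)·[S] / (Km + [S]).
v = (180/4.740)×0.192 / (0.444 + 0.192) = 7.291/0.6360 = 11.5 μmol·min⁻¹.

11.5 μmol·min⁻¹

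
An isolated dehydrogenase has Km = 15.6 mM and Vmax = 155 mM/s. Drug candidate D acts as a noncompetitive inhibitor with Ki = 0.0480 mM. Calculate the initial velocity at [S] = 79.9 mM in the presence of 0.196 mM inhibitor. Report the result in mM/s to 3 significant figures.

α = 1 + [I]/Ki = 1 + 0.196/0.0480 = 5.083.
For a noncompetitive inhibitor, Vmax is reduced to Vmax/α while Km is unchanged: Km,app = 15.6 mM, Vmax,app = 30.5 mM/s.
v = Vmax,app·[S]/(Km,app + [S]) = 30.5 × 79.9/(15.6 + 79.9) = 25.5 mM/s.

25.5 mM/s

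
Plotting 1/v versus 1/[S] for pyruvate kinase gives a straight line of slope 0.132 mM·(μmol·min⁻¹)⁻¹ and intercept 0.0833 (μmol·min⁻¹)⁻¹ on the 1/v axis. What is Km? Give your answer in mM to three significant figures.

y-intercept = 1/Vmax ⇒ Vmax = 12.0 μmol·min⁻¹; slope = Km/Vmax ⇒ Km = slope × Vmax.
Km = 0.132 × 12.0 = 1.58 mM.

1.58 mM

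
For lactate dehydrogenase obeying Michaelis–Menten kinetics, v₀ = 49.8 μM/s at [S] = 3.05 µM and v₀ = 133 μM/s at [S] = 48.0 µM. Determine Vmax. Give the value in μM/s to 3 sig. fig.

150 μM/s

In reciprocal form, 1/v = (Km/Vmax)·(1/[S]) + 1/Vmax. The two points give (1/[S], 1/v) = (0.3279, 0.02008) and (0.02083, 0.007519).
Slope = (0.02008 − 0.007519)/(0.3279 − 0.02083) = 0.04091; intercept = 0.02008 − 0.04091×0.3279 = 0.006666.
Vmax = 1/intercept = 150 μM/s; Km = slope × Vmax = 0.04091 × 150 = 6.14 µM.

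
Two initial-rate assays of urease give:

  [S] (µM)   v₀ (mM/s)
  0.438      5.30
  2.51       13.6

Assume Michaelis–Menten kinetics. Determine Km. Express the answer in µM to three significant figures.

1.24 µM

In reciprocal form, 1/v = (Km/Vmax)·(1/[S]) + 1/Vmax. The two points give (1/[S], 1/v) = (2.283, 0.1887) and (0.3984, 0.07353).
Slope = (0.1887 − 0.07353)/(2.283 − 0.3984) = 0.06110; intercept = 0.1887 − 0.06110×2.283 = 0.04919.
Vmax = 1/intercept = 20.3 mM/s; Km = slope × Vmax = 0.06110 × 20.3 = 1.24 µM.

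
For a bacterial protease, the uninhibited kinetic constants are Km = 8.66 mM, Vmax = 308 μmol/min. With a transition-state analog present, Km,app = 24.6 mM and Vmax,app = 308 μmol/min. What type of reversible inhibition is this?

Km increases (8.66 → 24.6 mM) while Vmax is unchanged — the hallmark of competitive inhibition.

competitive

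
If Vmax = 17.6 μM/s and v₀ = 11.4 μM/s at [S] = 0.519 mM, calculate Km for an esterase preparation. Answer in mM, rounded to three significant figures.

0.282 mM

From v = Vmax[S]/(Km+[S]), Km = [S](Vmax − v)/v.
Km = 0.519 × (17.6 − 11.4) / 11.4 = 3.218/11.4 = 0.282 mM.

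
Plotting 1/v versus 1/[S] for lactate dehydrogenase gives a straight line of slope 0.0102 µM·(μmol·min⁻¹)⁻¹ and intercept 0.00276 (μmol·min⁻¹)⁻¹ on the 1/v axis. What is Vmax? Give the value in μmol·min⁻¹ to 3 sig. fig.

The y-intercept of a Lineweaver–Burk plot equals 1/Vmax, so Vmax = 1/0.00276 = 362 μmol·min⁻¹.

362 μmol·min⁻¹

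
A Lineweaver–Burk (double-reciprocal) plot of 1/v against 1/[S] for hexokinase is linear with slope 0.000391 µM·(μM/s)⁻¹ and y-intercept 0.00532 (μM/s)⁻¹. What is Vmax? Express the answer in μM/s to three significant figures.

The y-intercept of a Lineweaver–Burk plot equals 1/Vmax, so Vmax = 1/0.00532 = 188 μM/s.

188 μM/s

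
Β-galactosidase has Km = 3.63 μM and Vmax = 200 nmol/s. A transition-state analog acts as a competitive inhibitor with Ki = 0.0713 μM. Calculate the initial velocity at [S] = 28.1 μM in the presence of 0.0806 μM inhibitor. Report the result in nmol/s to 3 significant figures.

α = 1 + [I]/Ki = 1 + 0.0806/0.0713 = 2.130.
For a competitive inhibitor, Vmax is unchanged and the apparent Km becomes α·Km: Km,app = 7.73 μM, Vmax,app = 200 nmol/s.
v = Vmax,app·[S]/(Km,app + [S]) = 200 × 28.1/(7.73 + 28.1) = 157 nmol/s.

157 nmol/s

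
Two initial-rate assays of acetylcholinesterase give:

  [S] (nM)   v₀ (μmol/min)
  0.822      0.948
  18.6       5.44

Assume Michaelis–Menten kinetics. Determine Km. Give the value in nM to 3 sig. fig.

From v = Vmax[S]/(Km+[S]), each point gives Vmax = v(Km+[S])/[S].
Equating: 0.948(Km+0.822)/0.822 = 5.44(Km+18.6)/18.6.
1.153·Km + 0.948 = 0.2925·Km + 5.44, so (1.153 − 0.2925)·Km = 5.44 − 0.948.
Km = 4.492/0.8608 = 5.22 nM; then Vmax = 0.948(5.22+0.822)/0.822 = 6.97 μmol/min.

5.22 nM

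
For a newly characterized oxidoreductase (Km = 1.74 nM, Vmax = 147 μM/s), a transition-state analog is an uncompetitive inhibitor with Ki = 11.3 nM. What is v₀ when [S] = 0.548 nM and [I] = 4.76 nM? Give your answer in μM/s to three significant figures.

α = 1 + [I]/Ki = 1 + 4.76/11.3 = 1.421.
For an uncompetitive inhibitor, both parameters are divided by α, giving Vmax/α and Km/α: Km,app = 1.22 nM, Vmax,app = 103 μM/s.
v = Vmax,app·[S]/(Km,app + [S]) = 103 × 0.548/(1.22 + 0.548) = 32.0 μM/s.

32.0 μM/s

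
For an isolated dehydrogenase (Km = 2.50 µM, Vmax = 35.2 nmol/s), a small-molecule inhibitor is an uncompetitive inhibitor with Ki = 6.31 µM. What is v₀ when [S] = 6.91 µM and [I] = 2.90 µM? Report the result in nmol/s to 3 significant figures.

α = 1 + [I]/Ki = 1 + 2.90/6.31 = 1.460.
For an uncompetitive inhibitor, both parameters are divided by α, giving Vmax/α and Km/α: Km,app = 1.71 µM, Vmax,app = 24.1 nmol/s.
v = Vmax,app·[S]/(Km,app + [S]) = 24.1 × 6.91/(1.71 + 6.91) = 19.3 nmol/s.

19.3 nmol/s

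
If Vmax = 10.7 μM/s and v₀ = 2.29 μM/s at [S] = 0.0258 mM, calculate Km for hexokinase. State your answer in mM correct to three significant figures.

0.0948 mM

From v = Vmax[S]/(Km+[S]), Km = [S](Vmax − v)/v.
Km = 0.0258 × (10.7 − 2.29) / 2.29 = 0.2170/2.29 = 0.0948 mM.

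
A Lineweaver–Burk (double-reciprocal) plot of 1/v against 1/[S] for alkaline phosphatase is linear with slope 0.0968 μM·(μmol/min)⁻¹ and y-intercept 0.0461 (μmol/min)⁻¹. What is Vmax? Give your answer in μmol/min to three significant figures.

The y-intercept of a Lineweaver–Burk plot equals 1/Vmax, so Vmax = 1/0.0461 = 21.7 μmol/min.

21.7 μmol/min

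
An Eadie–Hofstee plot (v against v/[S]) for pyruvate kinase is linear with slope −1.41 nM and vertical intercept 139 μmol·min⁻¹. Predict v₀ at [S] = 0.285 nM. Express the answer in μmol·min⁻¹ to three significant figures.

23.4 μmol·min⁻¹

In the Eadie–Hofstee form v = Vmax − Km·(v/[S]), the slope is −Km and the intercept is Vmax, so Km = 1.41 nM and Vmax = 139 μmol·min⁻¹.
v = 139 × 0.285/(1.41 + 0.285) = 23.4 μmol·min⁻¹.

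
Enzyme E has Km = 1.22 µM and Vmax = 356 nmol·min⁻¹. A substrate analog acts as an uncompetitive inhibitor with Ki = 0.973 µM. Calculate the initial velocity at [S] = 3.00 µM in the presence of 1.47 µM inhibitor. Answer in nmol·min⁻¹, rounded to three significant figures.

α = 1 + [I]/Ki = 1 + 1.47/0.973 = 2.511.
For an uncompetitive inhibitor, both parameters are divided by α, giving Vmax/α and Km/α: Km,app = 0.486 µM, Vmax,app = 142 nmol·min⁻¹.
v = Vmax,app·[S]/(Km,app + [S]) = 142 × 3.00/(0.486 + 3.00) = 122 nmol·min⁻¹.

122 nmol·min⁻¹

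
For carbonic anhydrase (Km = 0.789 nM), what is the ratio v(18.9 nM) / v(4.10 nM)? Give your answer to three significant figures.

1.14

Since Vmax cancels, v₂/v₁ = [S]₂(Km+[S]₁) / [S]₁(Km+[S]₂).
= 18.9×(0.789+4.10) / (4.10×(0.789+18.9)) = 92.40/80.72 = 1.14.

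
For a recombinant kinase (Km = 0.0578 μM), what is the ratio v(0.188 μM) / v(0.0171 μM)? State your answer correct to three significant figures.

The fractional saturations are [S]/(Km+[S]) = 0.0171/0.07490 = 0.2283 and 0.188/0.2458 = 0.7648.
v₂/v₁ is just their ratio: 0.7648/0.2283 = 3.35.

3.35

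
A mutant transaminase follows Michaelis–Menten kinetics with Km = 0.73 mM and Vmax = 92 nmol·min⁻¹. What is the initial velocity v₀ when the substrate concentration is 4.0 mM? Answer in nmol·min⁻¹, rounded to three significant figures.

77.8 nmol·min⁻¹

[S]/(Km+[S]) = 4.0/4.730 = 0.8457, the fractional saturation.
v = 0.8457 × Vmax = 0.8457 × 92 = 77.8 nmol·min⁻¹.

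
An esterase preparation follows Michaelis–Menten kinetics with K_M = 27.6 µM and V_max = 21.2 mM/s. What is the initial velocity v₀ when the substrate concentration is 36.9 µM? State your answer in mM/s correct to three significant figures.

12.1 mM/s

v = Vmax·[S]/(Km + [S]) = 21.2 × 36.9 / (27.6 + 36.9)
  = 782.3 / 64.50 = 12.1 mM/s.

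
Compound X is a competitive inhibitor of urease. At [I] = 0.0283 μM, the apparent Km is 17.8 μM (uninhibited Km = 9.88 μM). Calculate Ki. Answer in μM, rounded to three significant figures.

0.0353 μM

Competitive: Km,app = α·Km with α = 1 + [I]/Ki.
α = Km,app/Km = 17.8/9.88 = 1.802.
Since α = 1 + [I]/Ki, [I]/Ki = 1.802 − 1 = 0.8016 and Ki = 0.0283/0.8016 = 0.0353 μM.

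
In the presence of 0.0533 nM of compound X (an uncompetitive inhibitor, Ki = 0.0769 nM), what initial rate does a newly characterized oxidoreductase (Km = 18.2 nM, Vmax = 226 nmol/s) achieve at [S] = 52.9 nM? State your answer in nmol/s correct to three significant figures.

111 nmol/s

With α = 1 + [I]/Ki = 1 + 0.0533/0.0769 = 1.693, the uncompetitive rate law is v = (Vmax/α)·[S] / (Km/α + [S]).
v = (226/1.693)×52.9 / (18.2/1.693 + 52.9) = 7061/63.65 = 111 nmol/s.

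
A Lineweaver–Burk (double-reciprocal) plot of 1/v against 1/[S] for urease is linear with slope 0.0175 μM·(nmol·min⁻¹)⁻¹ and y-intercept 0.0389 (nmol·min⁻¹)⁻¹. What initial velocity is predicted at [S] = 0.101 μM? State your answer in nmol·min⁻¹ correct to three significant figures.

The y-intercept is 1/Vmax, so Vmax = 1/0.0389 = 25.7 nmol·min⁻¹.
The slope is Km/Vmax, so Km = 0.0175 × 25.7 = 0.450 μM.
Then v = 25.7 × 0.101/(0.450 + 0.101) = 4.71 nmol·min⁻¹.

4.71 nmol·min⁻¹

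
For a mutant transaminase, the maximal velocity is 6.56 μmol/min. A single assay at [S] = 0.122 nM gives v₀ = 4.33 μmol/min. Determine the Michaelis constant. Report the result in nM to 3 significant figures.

From v = Vmax[S]/(Km+[S]), Km = [S](Vmax − v)/v.
Km = 0.122 × (6.56 − 4.33) / 4.33 = 0.2721/4.33 = 0.0628 nM.

0.0628 nM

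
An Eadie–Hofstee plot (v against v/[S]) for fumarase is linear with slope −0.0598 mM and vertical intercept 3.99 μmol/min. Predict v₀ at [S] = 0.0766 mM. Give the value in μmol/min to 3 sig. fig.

2.24 μmol/min

In the Eadie–Hofstee form v = Vmax − Km·(v/[S]), the slope is −Km and the intercept is Vmax, so Km = 0.0598 mM and Vmax = 3.99 μmol/min.
v = 3.99 × 0.0766/(0.0598 + 0.0766) = 2.24 μmol/min.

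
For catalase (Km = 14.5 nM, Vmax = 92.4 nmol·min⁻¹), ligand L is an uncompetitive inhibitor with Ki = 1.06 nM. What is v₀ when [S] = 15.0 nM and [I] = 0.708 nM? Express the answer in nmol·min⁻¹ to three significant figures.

α = 1 + [I]/Ki = 1 + 0.708/1.06 = 1.668.
For an uncompetitive inhibitor, both parameters are divided by α, giving Vmax/α and Km/α: Km,app = 8.69 nM, Vmax,app = 55.4 nmol·min⁻¹.
v = Vmax,app·[S]/(Km,app + [S]) = 55.4 × 15.0/(8.69 + 15.0) = 35.1 nmol·min⁻¹.

35.1 nmol·min⁻¹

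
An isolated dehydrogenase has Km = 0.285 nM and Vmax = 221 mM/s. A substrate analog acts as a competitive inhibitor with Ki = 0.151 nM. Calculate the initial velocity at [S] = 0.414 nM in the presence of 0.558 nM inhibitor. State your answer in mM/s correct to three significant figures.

With α = 1 + [I]/Ki = 1 + 0.558/0.151 = 4.695, the competitive rate law is v = Vmax[S] / (αKm + [S]).
v = 221×0.414 / (4.695×0.285 + 0.414) = 91.49/1.752 = 52.2 mM/s.

52.2 mM/s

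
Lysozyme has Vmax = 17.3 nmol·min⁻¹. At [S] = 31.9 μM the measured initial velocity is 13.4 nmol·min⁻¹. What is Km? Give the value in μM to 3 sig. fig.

9.28 μM

From v = Vmax[S]/(Km+[S]), Km = [S](Vmax − v)/v.
Km = 31.9 × (17.3 − 13.4) / 13.4 = 124.4/13.4 = 9.28 μM.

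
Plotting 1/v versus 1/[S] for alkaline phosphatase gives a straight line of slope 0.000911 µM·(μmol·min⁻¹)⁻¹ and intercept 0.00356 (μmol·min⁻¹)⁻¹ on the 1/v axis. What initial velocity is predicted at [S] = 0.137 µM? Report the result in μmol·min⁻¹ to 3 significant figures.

97.9 μmol·min⁻¹

The y-intercept is 1/Vmax, so Vmax = 1/0.00356 = 281 μmol·min⁻¹.
The slope is Km/Vmax, so Km = 0.000911 × 281 = 0.256 µM.
Then v = 281 × 0.137/(0.256 + 0.137) = 97.9 μmol·min⁻¹.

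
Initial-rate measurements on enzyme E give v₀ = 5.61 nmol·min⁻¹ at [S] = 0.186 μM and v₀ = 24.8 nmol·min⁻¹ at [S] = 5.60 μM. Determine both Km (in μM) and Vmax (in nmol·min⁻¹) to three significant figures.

Km = 0.746 μM; Vmax = 28.1 nmol·min⁻¹

From v = Vmax[S]/(Km+[S]), each point gives Vmax = v(Km+[S])/[S].
Equating: 5.61(Km+0.186)/0.186 = 24.8(Km+5.60)/5.60.
30.16·Km + 5.61 = 4.429·Km + 24.8, so (30.16 − 4.429)·Km = 24.8 − 5.61.
Km = 19.19/25.73 = 0.746 μM; then Vmax = 5.61(0.746+0.186)/0.186 = 28.1 nmol·min⁻¹.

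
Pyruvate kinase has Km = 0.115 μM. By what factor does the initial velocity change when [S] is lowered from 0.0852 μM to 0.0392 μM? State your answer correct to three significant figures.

The fractional saturations are [S]/(Km+[S]) = 0.0852/0.2002 = 0.4256 and 0.0392/0.1542 = 0.2542.
v₂/v₁ is just their ratio: 0.2542/0.4256 = 0.597.

0.597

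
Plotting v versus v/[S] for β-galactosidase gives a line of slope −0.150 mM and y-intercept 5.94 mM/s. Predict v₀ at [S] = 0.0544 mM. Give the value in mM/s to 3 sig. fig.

In the Eadie–Hofstee form v = Vmax − Km·(v/[S]), the slope is −Km and the intercept is Vmax, so Km = 0.150 mM and Vmax = 5.94 mM/s.
v = 5.94 × 0.0544/(0.150 + 0.0544) = 1.58 mM/s.

1.58 mM/s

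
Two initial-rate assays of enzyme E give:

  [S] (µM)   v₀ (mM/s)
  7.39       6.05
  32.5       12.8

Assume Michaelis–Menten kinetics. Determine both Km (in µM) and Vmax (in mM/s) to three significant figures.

In reciprocal form, 1/v = (Km/Vmax)·(1/[S]) + 1/Vmax. The two points give (1/[S], 1/v) = (0.1353, 0.1653) and (0.03077, 0.07812).
Slope = (0.1653 − 0.07812)/(0.1353 − 0.03077) = 0.8337; intercept = 0.1653 − 0.8337×0.1353 = 0.05247.
Vmax = 1/intercept = 19.1 mM/s; Km = slope × Vmax = 0.8337 × 19.1 = 15.9 µM.

Km = 15.9 µM; Vmax = 19.1 mM/s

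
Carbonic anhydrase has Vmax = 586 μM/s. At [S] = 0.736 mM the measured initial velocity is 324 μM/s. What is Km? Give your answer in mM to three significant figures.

0.595 mM

From v = Vmax[S]/(Km+[S]), Km = [S](Vmax − v)/v.
Km = 0.736 × (586 − 324) / 324 = 192.8/324 = 0.595 mM.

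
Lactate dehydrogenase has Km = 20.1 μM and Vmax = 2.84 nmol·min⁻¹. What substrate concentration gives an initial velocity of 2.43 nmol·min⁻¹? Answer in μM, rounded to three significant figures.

Rearranging v = Vmax[S]/(Km+[S]) gives [S] = Km·v/(Vmax − v).
[S] = 20.1 × 2.43 / (2.84 − 2.43) = 48.84/0.4100 = 119 μM.

119 μM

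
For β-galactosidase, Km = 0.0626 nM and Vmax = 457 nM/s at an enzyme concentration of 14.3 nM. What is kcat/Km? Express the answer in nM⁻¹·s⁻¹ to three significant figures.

511 nM⁻¹·s⁻¹

kcat = Vmax/[E]total = 457/14.3 = 32.0 s⁻¹.
kcat/Km = 32.0/0.0626 = 511 nM⁻¹·s⁻¹.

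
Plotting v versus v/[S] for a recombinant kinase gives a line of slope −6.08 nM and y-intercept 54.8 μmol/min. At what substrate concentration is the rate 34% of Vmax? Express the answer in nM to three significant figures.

The Eadie–Hofstee slope gives Km = 6.08 nM (slope = −Km).
v/Vmax = [S]/(Km+[S]) = 0.34 ⇒ [S] = Km·0.34/(1−0.34) = 6.08 × 0.5152 = 3.13 nM.

3.13 nM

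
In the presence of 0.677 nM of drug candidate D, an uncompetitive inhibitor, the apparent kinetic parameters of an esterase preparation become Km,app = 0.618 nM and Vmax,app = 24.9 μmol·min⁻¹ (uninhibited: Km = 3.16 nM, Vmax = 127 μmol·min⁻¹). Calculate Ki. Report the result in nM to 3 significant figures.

Uncompetitive: Vmax,app = Vmax/α (and Km,app = Km/α) with α = 1 + [I]/Ki.
α = Vmax/Vmax,app = 127/24.9 = 5.100.
Since α = 1 + [I]/Ki, [I]/Ki = 5.100 − 1 = 4.100 and Ki = 0.677/4.100 = 0.165 nM.

0.165 nM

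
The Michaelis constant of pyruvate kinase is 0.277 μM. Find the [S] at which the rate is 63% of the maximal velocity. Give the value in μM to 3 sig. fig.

v/Vmax = [S]/(Km+[S]) = 0.63, so [S] = Km·0.63/(1 − 0.63) = 0.277 × 1.703.
[S] = 0.472 μM.

0.472 μM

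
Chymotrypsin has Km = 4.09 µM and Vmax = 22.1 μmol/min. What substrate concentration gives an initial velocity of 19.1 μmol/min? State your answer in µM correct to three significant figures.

26.0 µM

Rearranging v = Vmax[S]/(Km+[S]) gives [S] = Km·v/(Vmax − v).
[S] = 4.09 × 19.1 / (22.1 − 19.1) = 78.12/3.000 = 26.0 µM.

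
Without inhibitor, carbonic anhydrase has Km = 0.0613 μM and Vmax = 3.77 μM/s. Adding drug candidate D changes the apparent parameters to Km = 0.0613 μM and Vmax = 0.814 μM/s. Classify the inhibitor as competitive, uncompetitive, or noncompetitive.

Vmax decreases (3.77 → 0.814 μM/s) while Km is unchanged — pure noncompetitive inhibition.

noncompetitive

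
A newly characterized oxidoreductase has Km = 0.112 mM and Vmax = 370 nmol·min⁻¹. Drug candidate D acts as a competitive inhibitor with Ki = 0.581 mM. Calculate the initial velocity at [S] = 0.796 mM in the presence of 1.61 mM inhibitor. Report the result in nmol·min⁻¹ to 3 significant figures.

242 nmol·min⁻¹

With α = 1 + [I]/Ki = 1 + 1.61/0.581 = 3.771, the competitive rate law is v = Vmax[S] / (αKm + [S]).
v = 370×0.796 / (3.771×0.112 + 0.796) = 294.5/1.218 = 242 nmol·min⁻¹.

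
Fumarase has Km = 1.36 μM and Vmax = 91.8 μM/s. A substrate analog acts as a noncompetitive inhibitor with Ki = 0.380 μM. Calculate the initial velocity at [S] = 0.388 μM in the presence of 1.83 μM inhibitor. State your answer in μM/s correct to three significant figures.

3.50 μM/s

α = 1 + [I]/Ki = 1 + 1.83/0.380 = 5.816.
For a noncompetitive inhibitor, Vmax is reduced to Vmax/α while Km is unchanged: Km,app = 1.36 μM, Vmax,app = 15.8 μM/s.
v = Vmax,app·[S]/(Km,app + [S]) = 15.8 × 0.388/(1.36 + 0.388) = 3.50 μM/s.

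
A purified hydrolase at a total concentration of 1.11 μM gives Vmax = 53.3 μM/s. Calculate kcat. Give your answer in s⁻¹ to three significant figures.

48.0 s⁻¹

kcat = Vmax/[E]total = 53.3 μM/s / 1.11 μM = 48.0 s⁻¹.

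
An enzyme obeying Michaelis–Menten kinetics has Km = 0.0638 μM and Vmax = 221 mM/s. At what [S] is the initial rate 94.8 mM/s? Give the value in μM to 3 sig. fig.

0.0479 μM

Rearranging v = Vmax[S]/(Km+[S]) gives [S] = Km·v/(Vmax − v).
[S] = 0.0638 × 94.8 / (221 − 94.8) = 6.048/126.2 = 0.0479 μM.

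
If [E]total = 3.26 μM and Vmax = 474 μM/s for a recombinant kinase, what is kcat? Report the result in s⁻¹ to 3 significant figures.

145 s⁻¹

kcat = Vmax/[E]total = 474 μM/s / 3.26 μM = 145 s⁻¹.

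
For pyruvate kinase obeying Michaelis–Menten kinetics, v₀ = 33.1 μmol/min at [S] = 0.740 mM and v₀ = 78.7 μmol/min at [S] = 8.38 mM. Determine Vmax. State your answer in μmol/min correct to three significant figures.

90.8 μmol/min

In reciprocal form, 1/v = (Km/Vmax)·(1/[S]) + 1/Vmax. The two points give (1/[S], 1/v) = (1.351, 0.03021) and (0.1193, 0.01271).
Slope = (0.03021 − 0.01271)/(1.351 − 0.1193) = 0.01421; intercept = 0.03021 − 0.01421×1.351 = 0.01101.
Vmax = 1/intercept = 90.8 μmol/min; Km = slope × Vmax = 0.01421 × 90.8 = 1.29 mM.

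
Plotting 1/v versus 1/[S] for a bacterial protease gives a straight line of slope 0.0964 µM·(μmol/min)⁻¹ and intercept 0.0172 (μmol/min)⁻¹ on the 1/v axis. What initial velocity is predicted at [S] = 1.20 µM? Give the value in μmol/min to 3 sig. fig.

The y-intercept is 1/Vmax, so Vmax = 1/0.0172 = 58.1 μmol/min.
The slope is Km/Vmax, so Km = 0.0964 × 58.1 = 5.60 µM.
Then v = 58.1 × 1.20/(5.60 + 1.20) = 10.3 μmol/min.

10.3 μmol/min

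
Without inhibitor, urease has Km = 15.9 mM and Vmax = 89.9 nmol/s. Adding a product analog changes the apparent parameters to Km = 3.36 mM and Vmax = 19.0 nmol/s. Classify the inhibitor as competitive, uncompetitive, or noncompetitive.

uncompetitive

Both Km and Vmax decrease by the same factor (~4.73-fold) — characteristic of uncompetitive inhibition.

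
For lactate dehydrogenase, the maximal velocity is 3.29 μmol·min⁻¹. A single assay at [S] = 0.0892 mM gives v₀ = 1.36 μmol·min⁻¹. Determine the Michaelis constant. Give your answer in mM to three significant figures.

From v = Vmax[S]/(Km+[S]), Km = [S](Vmax − v)/v.
Km = 0.0892 × (3.29 − 1.36) / 1.36 = 0.1722/1.36 = 0.127 mM.

0.127 mM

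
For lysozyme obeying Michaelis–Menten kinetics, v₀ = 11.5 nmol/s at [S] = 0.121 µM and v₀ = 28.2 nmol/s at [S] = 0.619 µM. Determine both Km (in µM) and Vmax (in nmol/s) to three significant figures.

In reciprocal form, 1/v = (Km/Vmax)·(1/[S]) + 1/Vmax. The two points give (1/[S], 1/v) = (8.264, 0.08696) and (1.616, 0.03546).
Slope = (0.08696 − 0.03546)/(8.264 − 1.616) = 0.007745; intercept = 0.08696 − 0.007745×8.264 = 0.02295.
Vmax = 1/intercept = 43.6 nmol/s; Km = slope × Vmax = 0.007745 × 43.6 = 0.337 µM.

Km = 0.337 µM; Vmax = 43.6 nmol/s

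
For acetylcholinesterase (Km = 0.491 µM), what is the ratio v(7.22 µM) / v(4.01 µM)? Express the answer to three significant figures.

The fractional saturations are [S]/(Km+[S]) = 4.01/4.501 = 0.8909 and 7.22/7.711 = 0.9363.
v₂/v₁ is just their ratio: 0.9363/0.8909 = 1.05.

1.05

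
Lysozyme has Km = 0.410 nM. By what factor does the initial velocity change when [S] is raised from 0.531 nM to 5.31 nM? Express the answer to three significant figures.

Since Vmax cancels, v₂/v₁ = [S]₂(Km+[S]₁) / [S]₁(Km+[S]₂).
= 5.31×(0.410+0.531) / (0.531×(0.410+5.31)) = 4.997/3.037 = 1.65.

1.65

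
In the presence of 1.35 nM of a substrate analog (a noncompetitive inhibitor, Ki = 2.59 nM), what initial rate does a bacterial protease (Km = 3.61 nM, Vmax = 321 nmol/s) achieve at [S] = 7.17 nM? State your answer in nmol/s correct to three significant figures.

140 nmol/s

α = 1 + [I]/Ki = 1 + 1.35/2.59 = 1.521.
For a noncompetitive inhibitor, Vmax is reduced to Vmax/α while Km is unchanged: Km,app = 3.61 nM, Vmax,app = 211 nmol/s.
v = Vmax,app·[S]/(Km,app + [S]) = 211 × 7.17/(3.61 + 7.17) = 140 nmol/s.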